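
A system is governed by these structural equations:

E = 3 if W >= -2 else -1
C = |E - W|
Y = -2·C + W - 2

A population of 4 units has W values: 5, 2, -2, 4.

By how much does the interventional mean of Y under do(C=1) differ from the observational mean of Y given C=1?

-0.75

do(C=1) breaks C's dependence on W. With C=1 fixed, Y across the units is 1, -2, -6, 0, mean -1.75.
Observing C=1 restricts to units where C's equation naturally yields 1: W ∈ {2, 4}. In that subpopulation Y = -2, 0, mean -1.
Difference = -1.75 − (-1) = -0.75.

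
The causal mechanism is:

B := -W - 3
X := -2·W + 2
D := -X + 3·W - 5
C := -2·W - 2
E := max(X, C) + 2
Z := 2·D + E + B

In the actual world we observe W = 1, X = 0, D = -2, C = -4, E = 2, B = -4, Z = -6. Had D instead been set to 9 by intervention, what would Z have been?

16

The intervention breaks the incoming arrows to D: D := -X + 3·W - 5 no longer applies, and D = 9.
X = -2·W + 2  [with W=1]  = 0
C = -2·W - 2  [with W=1]  = -4
E = max(X, C) + 2  [with X=0, C=-4]  = 2
B = -W - 3  [with W=1]  = -4
Z = 2·D + E + B  [with D=9, E=2, B=-4]  = 16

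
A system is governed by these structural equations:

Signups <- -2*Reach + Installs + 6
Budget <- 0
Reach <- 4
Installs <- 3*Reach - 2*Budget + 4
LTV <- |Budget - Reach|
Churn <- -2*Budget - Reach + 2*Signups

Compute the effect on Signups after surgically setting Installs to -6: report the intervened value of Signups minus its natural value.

-22

The intervention breaks the incoming arrows to Installs: Installs <- 3*Reach - 2*Budget + 4 no longer applies, and Installs = -6.
Signups = -2*Reach + Installs + 6  [with Reach=4, Installs=-6]  = -8
Without intervention: Installs = 3*Reach - 2*Budget + 4  [with Reach=4, Budget=0]  = 16; Signups = -2*Reach + Installs + 6  [with Reach=4, Installs=16]  = 14.
Change = -8 − 14 = -22.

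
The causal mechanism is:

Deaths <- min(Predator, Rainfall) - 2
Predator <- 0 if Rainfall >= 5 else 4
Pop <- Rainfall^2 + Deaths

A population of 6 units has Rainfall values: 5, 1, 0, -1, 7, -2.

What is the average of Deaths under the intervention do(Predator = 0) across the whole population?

The intervention sets Predator=0 in all 6 units regardless of Rainfall. Recomputing Deaths per unit gives -2, -2, -2, -3, -2, -4; average -2.5.

-2.5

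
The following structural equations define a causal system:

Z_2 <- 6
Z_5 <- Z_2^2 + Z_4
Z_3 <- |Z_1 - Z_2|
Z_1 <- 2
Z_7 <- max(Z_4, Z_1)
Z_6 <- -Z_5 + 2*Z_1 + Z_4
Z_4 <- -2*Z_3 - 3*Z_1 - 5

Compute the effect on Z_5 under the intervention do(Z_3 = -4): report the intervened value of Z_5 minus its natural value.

16

do(Z_3=-4) replaces the equation Z_3 <- |Z_1 - Z_2| with the constant Z_3 = -4.
Z_4 = -2*Z_3 - 3*Z_1 - 5  [with Z_3=-4, Z_1=2]  = -3
Z_5 = Z_2^2 + Z_4  [with Z_2=6, Z_4=-3]  = 33
Without intervention: Z_3 = |Z_1 - Z_2|  [with Z_1=2, Z_2=6]  = 4; Z_4 = -2*Z_3 - 3*Z_1 - 5  [with Z_3=4, Z_1=2]  = -19; Z_5 = Z_2^2 + Z_4  [with Z_2=6, Z_4=-19]  = 17.
Change = 33 − 17 = 16.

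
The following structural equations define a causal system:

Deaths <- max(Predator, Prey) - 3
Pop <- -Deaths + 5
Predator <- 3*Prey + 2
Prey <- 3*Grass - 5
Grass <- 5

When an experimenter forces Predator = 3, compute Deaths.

The intervention breaks the incoming arrows to Predator: Predator <- 3*Prey + 2 no longer applies, and Predator = 3.
Prey = 3*Grass - 5  [with Grass=5]  = 10
Deaths = max(Predator, Prey) - 3  [with Predator=3, Prey=10]  = 7

7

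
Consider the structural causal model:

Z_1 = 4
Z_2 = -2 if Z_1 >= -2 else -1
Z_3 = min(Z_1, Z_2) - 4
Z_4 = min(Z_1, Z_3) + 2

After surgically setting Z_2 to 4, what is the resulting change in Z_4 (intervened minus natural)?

Under do(Z_2=4), the mechanism Z_2 = -2 if Z_1 >= -2 else -1 is discarded; Z_2 is fixed at 4.
Z_3 = min(Z_1, Z_2) - 4  [with Z_1=4, Z_2=4]  = 0
Z_4 = min(Z_1, Z_3) + 2  [with Z_1=4, Z_3=0]  = 2
Without intervention: Z_2 = -2 if Z_1 >= -2 else -1  [with Z_1=4]  = -2; Z_3 = min(Z_1, Z_2) - 4  [with Z_1=4, Z_2=-2]  = -6; Z_4 = min(Z_1, Z_3) + 2  [with Z_1=4, Z_3=-6]  = -4.
Change = 2 − (-4) = 6.

6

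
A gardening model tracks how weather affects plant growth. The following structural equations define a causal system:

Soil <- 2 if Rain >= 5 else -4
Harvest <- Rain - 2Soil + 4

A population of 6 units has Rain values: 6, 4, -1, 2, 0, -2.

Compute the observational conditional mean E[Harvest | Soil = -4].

Observing Soil=-4 restricts to units where Soil's equation naturally yields -4: Rain ∈ {4, -1, 2, 0, -2}. In that subpopulation Harvest = 16, 11, 14, 12, 10, mean 12.6.

12.6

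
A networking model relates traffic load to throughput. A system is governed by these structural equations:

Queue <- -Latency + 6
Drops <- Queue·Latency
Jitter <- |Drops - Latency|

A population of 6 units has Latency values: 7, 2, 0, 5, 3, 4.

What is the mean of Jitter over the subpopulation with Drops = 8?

Conditioning on Drops=8 selects the 2 unit(s) with Latency ∈ {2, 4}. Their Jitter values: 6, 4. Mean = 5.

5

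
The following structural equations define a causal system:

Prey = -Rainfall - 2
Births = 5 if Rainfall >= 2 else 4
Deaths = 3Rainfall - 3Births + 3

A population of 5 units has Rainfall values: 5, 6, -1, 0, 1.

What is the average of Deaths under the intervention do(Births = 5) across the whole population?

Under do(Births=5), Births's equation is replaced by Births=5 for every unit. Per-unit Deaths: 3, 6, -15, -12, -9. Mean = -5.4.

-5.4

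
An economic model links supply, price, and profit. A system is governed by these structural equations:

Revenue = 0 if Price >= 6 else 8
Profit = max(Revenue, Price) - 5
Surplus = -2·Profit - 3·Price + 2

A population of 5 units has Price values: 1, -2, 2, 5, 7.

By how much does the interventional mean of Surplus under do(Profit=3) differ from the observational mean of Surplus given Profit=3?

-3.3

The intervention sets Profit=3 in all 5 units regardless of Price. Recomputing Surplus per unit gives -7, 2, -10, -19, -25; average -11.8.
Observing Profit=3 restricts to units where Profit's equation naturally yields 3: Price ∈ {1, -2, 2, 5}. In that subpopulation Surplus = -7, 2, -10, -19, mean -8.5.
Difference = -11.8 − (-8.5) = -3.3.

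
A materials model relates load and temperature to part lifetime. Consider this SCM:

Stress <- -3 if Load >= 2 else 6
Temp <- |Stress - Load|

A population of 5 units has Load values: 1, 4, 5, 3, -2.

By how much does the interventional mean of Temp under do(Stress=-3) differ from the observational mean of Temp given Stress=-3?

-1.8

Under do(Stress=-3), Stress's equation is replaced by Stress=-3 for every unit. Per-unit Temp: 4, 7, 8, 6, 1. Mean = 5.2.
E[Temp|Stress=-3] averages over only the 3 units with Stress=-3 (Load = 4, 5, 3): Temp = 7, 8, 6, mean 7.
Difference = 5.2 − 7 = -1.8.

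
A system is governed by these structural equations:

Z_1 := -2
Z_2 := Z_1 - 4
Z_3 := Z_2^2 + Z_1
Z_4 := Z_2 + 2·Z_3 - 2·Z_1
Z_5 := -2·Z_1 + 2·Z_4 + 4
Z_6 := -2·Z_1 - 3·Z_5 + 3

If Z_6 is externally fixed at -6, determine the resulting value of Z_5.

140

do(Z_6=-6) replaces the equation Z_6 := -2·Z_1 - 3·Z_5 + 3 with the constant Z_6 = -6.
Since Z_5 is not a descendant of the intervened variable, it is unaffected.
Z_2 = Z_1 - 4  [with Z_1=-2]  = -6
Z_3 = Z_2^2 + Z_1  [with Z_2=-6, Z_1=-2]  = 34
Z_4 = Z_2 + 2·Z_3 - 2·Z_1  [with Z_2=-6, Z_3=34, Z_1=-2]  = 66
Z_5 = -2·Z_1 + 2·Z_4 + 4  [with Z_1=-2, Z_4=66]  = 140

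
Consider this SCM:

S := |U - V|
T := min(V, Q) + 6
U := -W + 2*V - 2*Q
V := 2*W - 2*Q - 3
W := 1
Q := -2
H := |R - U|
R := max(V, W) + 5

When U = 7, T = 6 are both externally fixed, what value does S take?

4

Under do(U = 7, T = 6), each intervened variable's structural equation is replaced by its fixed value.
V = 2*W - 2*Q - 3  [with W=1, Q=-2]  = 3
S = |U - V|  [with U=7, V=3]  = 4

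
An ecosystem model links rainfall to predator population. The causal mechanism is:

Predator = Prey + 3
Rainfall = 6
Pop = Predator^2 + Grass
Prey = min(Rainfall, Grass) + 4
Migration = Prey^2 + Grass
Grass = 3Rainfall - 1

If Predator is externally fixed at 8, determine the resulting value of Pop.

Under do(Predator=8), the mechanism Predator = Prey + 3 is discarded; Predator is fixed at 8.
Grass = 3Rainfall - 1  [with Rainfall=6]  = 17
Pop = Predator^2 + Grass  [with Predator=8, Grass=17]  = 81

81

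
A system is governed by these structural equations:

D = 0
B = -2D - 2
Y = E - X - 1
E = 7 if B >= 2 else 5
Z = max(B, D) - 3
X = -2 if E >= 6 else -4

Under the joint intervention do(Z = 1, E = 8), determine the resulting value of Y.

Under do(Z = 1, E = 8), each intervened variable's structural equation is replaced by its fixed value.
X = -2 if E >= 6 else -4  [with E=8]  = -2
Y = E - X - 1  [with E=8, X=-2]  = 9

9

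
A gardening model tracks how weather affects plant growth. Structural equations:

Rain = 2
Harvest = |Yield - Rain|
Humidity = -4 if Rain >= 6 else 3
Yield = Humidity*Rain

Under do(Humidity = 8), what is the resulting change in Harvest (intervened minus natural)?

10

Under do(Humidity=8), the mechanism Humidity = -4 if Rain >= 6 else 3 is discarded; Humidity is fixed at 8.
Yield = Humidity*Rain  [with Humidity=8, Rain=2]  = 16
Harvest = |Yield - Rain|  [with Yield=16, Rain=2]  = 14
Without intervention: Humidity = -4 if Rain >= 6 else 3  [with Rain=2]  = 3; Yield = Humidity*Rain  [with Humidity=3, Rain=2]  = 6; Harvest = |Yield - Rain|  [with Yield=6, Rain=2]  = 4.
Change = 14 − 4 = 10.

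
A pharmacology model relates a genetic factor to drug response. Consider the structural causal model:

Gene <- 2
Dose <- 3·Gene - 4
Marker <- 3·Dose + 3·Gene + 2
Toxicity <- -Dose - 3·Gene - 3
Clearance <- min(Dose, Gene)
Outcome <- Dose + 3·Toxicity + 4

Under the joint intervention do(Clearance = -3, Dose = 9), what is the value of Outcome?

-41

The joint intervention fixes Clearance = -3, Dose = 9, removing each variable's own equation.
Toxicity = -Dose - 3·Gene - 3  [with Dose=9, Gene=2]  = -18
Outcome = Dose + 3·Toxicity + 4  [with Dose=9, Toxicity=-18]  = -41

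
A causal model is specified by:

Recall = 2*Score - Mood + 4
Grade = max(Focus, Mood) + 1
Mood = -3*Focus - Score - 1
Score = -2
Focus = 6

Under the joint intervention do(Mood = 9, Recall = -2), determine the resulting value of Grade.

10

Setting Mood = 9, Recall = -2 by intervention discards those variables' equations.
Grade = max(Focus, Mood) + 1  [with Focus=6, Mood=9]  = 10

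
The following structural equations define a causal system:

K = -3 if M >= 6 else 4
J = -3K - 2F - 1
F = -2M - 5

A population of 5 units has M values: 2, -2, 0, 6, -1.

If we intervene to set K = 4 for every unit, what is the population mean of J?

1

do(K=4) breaks K's dependence on M. With K=4 fixed, J across the units is 5, -11, -3, 21, -7, mean 1.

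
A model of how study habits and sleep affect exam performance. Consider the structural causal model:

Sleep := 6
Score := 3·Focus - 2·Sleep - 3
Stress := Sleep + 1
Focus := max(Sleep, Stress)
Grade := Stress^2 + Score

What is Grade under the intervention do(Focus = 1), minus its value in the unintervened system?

do(Focus=1) replaces the equation Focus := max(Sleep, Stress) with the constant Focus = 1.
Stress = Sleep + 1  [with Sleep=6]  = 7
Score = 3·Focus - 2·Sleep - 3  [with Focus=1, Sleep=6]  = -12
Grade = Stress^2 + Score  [with Stress=7, Score=-12]  = 37
Without intervention: Stress = Sleep + 1  [with Sleep=6]  = 7; Focus = max(Sleep, Stress)  [with Sleep=6, Stress=7]  = 7; Score = 3·Focus - 2·Sleep - 3  [with Focus=7, Sleep=6]  = 6; Grade = Stress^2 + Score  [with Stress=7, Score=6]  = 55.
Change = 37 − 55 = -18.

-18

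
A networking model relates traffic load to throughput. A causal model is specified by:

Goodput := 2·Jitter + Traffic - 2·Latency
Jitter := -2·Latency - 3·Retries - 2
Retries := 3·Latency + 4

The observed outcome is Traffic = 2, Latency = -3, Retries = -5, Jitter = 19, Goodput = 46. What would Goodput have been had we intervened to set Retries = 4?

do(Retries=4) replaces the equation Retries := 3·Latency + 4 with the constant Retries = 4.
Jitter = -2·Latency - 3·Retries - 2  [with Latency=-3, Retries=4]  = -8
Goodput = 2·Jitter + Traffic - 2·Latency  [with Jitter=-8, Traffic=2, Latency=-3]  = -8

-8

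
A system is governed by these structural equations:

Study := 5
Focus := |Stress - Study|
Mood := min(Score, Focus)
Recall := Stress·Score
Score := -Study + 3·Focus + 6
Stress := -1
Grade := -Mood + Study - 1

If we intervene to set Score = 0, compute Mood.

0

Intervening sets Score = 0 and removes its equation (Score := -Study + 3·Focus + 6).
Focus = |Stress - Study|  [with Stress=-1, Study=5]  = 6
Mood = min(Score, Focus)  [with Score=0, Focus=6]  = 0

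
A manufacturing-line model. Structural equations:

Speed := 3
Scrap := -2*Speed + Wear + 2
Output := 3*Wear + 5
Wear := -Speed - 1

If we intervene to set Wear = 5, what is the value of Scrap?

1

The intervention breaks the incoming arrows to Wear: Wear := -Speed - 1 no longer applies, and Wear = 5.
Scrap = -2*Speed + Wear + 2  [with Speed=3, Wear=5]  = 1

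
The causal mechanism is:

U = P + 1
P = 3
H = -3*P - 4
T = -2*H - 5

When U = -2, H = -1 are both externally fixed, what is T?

-3

The joint intervention fixes U = -2, H = -1, removing each variable's own equation.
T = -2*H - 5  [with H=-1]  = -3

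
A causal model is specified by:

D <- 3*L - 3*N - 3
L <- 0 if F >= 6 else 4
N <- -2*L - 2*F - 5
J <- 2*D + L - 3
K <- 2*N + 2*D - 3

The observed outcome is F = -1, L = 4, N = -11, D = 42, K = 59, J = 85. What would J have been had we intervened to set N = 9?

-35

The intervention breaks the incoming arrows to N: N <- -2*L - 2*F - 5 no longer applies, and N = 9.
L = 0 if F >= 6 else 4  [with F=-1]  = 4
D = 3*L - 3*N - 3  [with L=4, N=9]  = -18
J = 2*D + L - 3  [with D=-18, L=4]  = -35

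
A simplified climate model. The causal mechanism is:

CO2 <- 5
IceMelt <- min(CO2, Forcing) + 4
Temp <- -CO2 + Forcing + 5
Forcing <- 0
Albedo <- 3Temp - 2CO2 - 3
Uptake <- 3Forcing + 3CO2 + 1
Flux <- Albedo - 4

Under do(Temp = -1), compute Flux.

-20

The intervention breaks the incoming arrows to Temp: Temp <- -CO2 + Forcing + 5 no longer applies, and Temp = -1.
Albedo = 3Temp - 2CO2 - 3  [with Temp=-1, CO2=5]  = -16
Flux = Albedo - 4  [with Albedo=-16]  = -20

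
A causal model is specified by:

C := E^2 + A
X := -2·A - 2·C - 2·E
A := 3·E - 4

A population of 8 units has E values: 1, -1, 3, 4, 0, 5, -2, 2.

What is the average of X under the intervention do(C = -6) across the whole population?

8

Under do(C=-6), C's equation is replaced by C=-6 for every unit. Per-unit X: 12, 28, -4, -12, 20, -20, 36, 4. Mean = 8.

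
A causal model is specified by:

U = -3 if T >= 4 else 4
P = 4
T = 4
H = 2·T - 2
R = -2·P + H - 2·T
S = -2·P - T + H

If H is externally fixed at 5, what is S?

The intervention breaks the incoming arrows to H: H = 2·T - 2 no longer applies, and H = 5.
S = -2·P - T + H  [with P=4, T=4, H=5]  = -7

-7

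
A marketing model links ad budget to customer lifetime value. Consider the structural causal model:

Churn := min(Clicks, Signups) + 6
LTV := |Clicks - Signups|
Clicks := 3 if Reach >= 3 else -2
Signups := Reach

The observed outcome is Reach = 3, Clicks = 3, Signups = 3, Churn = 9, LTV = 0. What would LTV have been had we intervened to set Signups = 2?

do(Signups=2) replaces the equation Signups := Reach with the constant Signups = 2.
Clicks = 3 if Reach >= 3 else -2  [with Reach=3]  = 3
LTV = |Clicks - Signups|  [with Clicks=3, Signups=2]  = 1

1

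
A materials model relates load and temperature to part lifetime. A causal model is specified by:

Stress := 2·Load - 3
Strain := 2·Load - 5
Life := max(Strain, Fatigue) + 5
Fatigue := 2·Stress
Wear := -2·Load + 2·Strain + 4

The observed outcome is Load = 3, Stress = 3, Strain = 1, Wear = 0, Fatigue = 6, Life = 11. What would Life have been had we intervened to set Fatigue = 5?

The intervention breaks the incoming arrows to Fatigue: Fatigue := 2·Stress no longer applies, and Fatigue = 5.
Strain = 2·Load - 5  [with Load=3]  = 1
Life = max(Strain, Fatigue) + 5  [with Strain=1, Fatigue=5]  = 10

10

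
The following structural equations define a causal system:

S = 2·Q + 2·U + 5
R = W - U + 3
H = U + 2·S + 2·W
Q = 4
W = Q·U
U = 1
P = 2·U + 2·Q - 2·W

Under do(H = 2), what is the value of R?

Under do(H=2), the mechanism H = U + 2·S + 2·W is discarded; H is fixed at 2.
Since R is not a descendant of the intervened variable, it is unaffected.
W = Q·U  [with Q=4, U=1]  = 4
R = W - U + 3  [with W=4, U=1]  = 6

6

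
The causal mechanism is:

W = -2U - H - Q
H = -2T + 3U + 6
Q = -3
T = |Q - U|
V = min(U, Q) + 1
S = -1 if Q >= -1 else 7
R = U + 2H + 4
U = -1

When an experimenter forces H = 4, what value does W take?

Intervening sets H = 4 and removes its equation (H = -2T + 3U + 6).
W = -2U - H - Q  [with U=-1, H=4, Q=-3]  = 1

1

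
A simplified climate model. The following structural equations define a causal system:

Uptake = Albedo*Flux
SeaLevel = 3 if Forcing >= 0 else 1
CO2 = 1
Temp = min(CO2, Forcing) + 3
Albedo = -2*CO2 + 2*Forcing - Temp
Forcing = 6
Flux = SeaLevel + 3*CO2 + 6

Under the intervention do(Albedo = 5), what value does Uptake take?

The intervention breaks the incoming arrows to Albedo: Albedo = -2*CO2 + 2*Forcing - Temp no longer applies, and Albedo = 5.
SeaLevel = 3 if Forcing >= 0 else 1  [with Forcing=6]  = 3
Flux = SeaLevel + 3*CO2 + 6  [with SeaLevel=3, CO2=1]  = 12
Uptake = Albedo*Flux  [with Albedo=5, Flux=12]  = 60

60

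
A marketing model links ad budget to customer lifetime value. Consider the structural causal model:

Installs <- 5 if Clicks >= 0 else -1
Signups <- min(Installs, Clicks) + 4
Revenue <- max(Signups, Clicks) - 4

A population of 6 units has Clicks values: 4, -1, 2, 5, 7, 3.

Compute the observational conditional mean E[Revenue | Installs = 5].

Observing Installs=5 restricts to units where Installs's equation naturally yields 5: Clicks ∈ {4, 2, 5, 7, 3}. In that subpopulation Revenue = 4, 2, 5, 5, 3, mean 3.8.

3.8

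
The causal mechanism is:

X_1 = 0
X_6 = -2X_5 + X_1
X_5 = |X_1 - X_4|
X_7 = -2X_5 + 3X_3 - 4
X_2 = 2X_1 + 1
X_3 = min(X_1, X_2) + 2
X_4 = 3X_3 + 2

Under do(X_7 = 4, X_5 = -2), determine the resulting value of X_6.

Setting X_7 = 4, X_5 = -2 by intervention discards those variables' equations.
X_6 = -2X_5 + X_1  [with X_5=-2, X_1=0]  = 4

4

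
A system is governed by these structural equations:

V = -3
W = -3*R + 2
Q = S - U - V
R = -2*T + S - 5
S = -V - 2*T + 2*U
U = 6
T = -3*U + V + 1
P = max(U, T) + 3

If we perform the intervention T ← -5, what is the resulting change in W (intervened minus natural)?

180

The intervention breaks the incoming arrows to T: T = -3*U + V + 1 no longer applies, and T = -5.
S = -V - 2*T + 2*U  [with V=-3, T=-5, U=6]  = 25
R = -2*T + S - 5  [with T=-5, S=25]  = 30
W = -3*R + 2  [with R=30]  = -88
Without intervention: T = -3*U + V + 1  [with U=6, V=-3]  = -20; S = -V - 2*T + 2*U  [with V=-3, T=-20, U=6]  = 55; R = -2*T + S - 5  [with T=-20, S=55]  = 90; W = -3*R + 2  [with R=90]  = -268.
Change = -88 − (-268) = 180.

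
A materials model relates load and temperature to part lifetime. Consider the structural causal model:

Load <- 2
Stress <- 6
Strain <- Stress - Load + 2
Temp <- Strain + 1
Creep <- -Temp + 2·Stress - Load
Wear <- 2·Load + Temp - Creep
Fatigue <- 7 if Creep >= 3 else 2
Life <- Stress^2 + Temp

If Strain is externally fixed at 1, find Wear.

-2

The intervention breaks the incoming arrows to Strain: Strain <- Stress - Load + 2 no longer applies, and Strain = 1.
Temp = Strain + 1  [with Strain=1]  = 2
Creep = -Temp + 2·Stress - Load  [with Temp=2, Stress=6, Load=2]  = 8
Wear = 2·Load + Temp - Creep  [with Load=2, Temp=2, Creep=8]  = -2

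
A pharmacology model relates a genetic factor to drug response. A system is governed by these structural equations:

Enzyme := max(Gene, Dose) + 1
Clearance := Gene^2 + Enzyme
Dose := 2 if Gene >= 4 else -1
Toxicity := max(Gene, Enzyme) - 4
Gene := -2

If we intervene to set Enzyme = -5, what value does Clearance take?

do(Enzyme=-5) replaces the equation Enzyme := max(Gene, Dose) + 1 with the constant Enzyme = -5.
Clearance = Gene^2 + Enzyme  [with Gene=-2, Enzyme=-5]  = -1

-1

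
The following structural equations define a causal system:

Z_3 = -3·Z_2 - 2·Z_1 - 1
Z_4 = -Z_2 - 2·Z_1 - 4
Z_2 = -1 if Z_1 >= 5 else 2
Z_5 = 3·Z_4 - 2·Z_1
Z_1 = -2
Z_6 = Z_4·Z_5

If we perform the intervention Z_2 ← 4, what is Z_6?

Under do(Z_2=4), the mechanism Z_2 = -1 if Z_1 >= 5 else 2 is discarded; Z_2 is fixed at 4.
Z_4 = -Z_2 - 2·Z_1 - 4  [with Z_2=4, Z_1=-2]  = -4
Z_5 = 3·Z_4 - 2·Z_1  [with Z_4=-4, Z_1=-2]  = -8
Z_6 = Z_4·Z_5  [with Z_4=-4, Z_5=-8]  = 32

32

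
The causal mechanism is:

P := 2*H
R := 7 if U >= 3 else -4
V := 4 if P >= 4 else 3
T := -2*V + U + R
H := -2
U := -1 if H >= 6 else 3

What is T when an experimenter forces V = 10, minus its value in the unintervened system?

-14

The intervention breaks the incoming arrows to V: V := 4 if P >= 4 else 3 no longer applies, and V = 10.
U = -1 if H >= 6 else 3  [with H=-2]  = 3
R = 7 if U >= 3 else -4  [with U=3]  = 7
T = -2*V + U + R  [with V=10, U=3, R=7]  = -10
Without intervention: P = 2*H  [with H=-2]  = -4; U = -1 if H >= 6 else 3  [with H=-2]  = 3; R = 7 if U >= 3 else -4  [with U=3]  = 7; V = 4 if P >= 4 else 3  [with P=-4]  = 3; T = -2*V + U + R  [with V=3, U=3, R=7]  = 4.
Change = -10 − 4 = -14.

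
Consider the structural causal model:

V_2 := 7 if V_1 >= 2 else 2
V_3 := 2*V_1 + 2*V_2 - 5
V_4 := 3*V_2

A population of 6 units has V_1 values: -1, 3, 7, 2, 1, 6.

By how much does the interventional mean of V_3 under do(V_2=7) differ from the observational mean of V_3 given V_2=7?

-3

do(V_2=7) breaks V_2's dependence on V_1. With V_2=7 fixed, V_3 across the units is 7, 15, 23, 13, 11, 21, mean 15.
Observing V_2=7 restricts to units where V_2's equation naturally yields 7: V_1 ∈ {3, 7, 2, 6}. In that subpopulation V_3 = 15, 23, 13, 21, mean 18.
Difference = 15 − 18 = -3.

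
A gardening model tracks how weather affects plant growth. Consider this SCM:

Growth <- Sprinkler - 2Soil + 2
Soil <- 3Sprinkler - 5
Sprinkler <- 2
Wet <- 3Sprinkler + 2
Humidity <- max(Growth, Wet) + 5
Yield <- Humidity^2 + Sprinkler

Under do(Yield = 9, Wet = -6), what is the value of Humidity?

7

Under do(Yield = 9, Wet = -6), each intervened variable's structural equation is replaced by its fixed value.
Soil = 3Sprinkler - 5  [with Sprinkler=2]  = 1
Growth = Sprinkler - 2Soil + 2  [with Sprinkler=2, Soil=1]  = 2
Humidity = max(Growth, Wet) + 5  [with Growth=2, Wet=-6]  = 7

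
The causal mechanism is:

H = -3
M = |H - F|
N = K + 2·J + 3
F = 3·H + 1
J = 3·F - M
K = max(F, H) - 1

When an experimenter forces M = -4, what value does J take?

-20

The intervention breaks the incoming arrows to M: M = |H - F| no longer applies, and M = -4.
F = 3·H + 1  [with H=-3]  = -8
J = 3·F - M  [with F=-8, M=-4]  = -20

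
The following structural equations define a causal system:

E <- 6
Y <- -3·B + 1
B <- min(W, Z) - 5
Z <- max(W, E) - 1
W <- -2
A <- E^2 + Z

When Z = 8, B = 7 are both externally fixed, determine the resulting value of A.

Setting Z = 8, B = 7 by intervention discards those variables' equations.
A = E^2 + Z  [with E=6, Z=8]  = 44

44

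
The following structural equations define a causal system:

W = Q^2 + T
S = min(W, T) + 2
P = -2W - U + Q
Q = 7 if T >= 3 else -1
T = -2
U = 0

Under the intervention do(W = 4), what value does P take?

Under do(W=4), the mechanism W = Q^2 + T is discarded; W is fixed at 4.
Q = 7 if T >= 3 else -1  [with T=-2]  = -1
P = -2W - U + Q  [with W=4, U=0, Q=-1]  = -9

-9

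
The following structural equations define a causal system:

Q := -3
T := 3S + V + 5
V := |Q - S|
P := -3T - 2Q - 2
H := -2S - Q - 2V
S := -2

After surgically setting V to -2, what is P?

13

The intervention breaks the incoming arrows to V: V := |Q - S| no longer applies, and V = -2.
T = 3S + V + 5  [with S=-2, V=-2]  = -3
P = -3T - 2Q - 2  [with T=-3, Q=-3]  = 13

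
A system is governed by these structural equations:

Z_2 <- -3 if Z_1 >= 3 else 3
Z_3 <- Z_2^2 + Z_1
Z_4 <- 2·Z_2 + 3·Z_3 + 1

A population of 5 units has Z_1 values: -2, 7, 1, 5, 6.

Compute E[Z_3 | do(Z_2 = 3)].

do(Z_2=3) breaks Z_2's dependence on Z_1. With Z_2=3 fixed, Z_3 across the units is 7, 16, 10, 14, 15, mean 12.4.

12.4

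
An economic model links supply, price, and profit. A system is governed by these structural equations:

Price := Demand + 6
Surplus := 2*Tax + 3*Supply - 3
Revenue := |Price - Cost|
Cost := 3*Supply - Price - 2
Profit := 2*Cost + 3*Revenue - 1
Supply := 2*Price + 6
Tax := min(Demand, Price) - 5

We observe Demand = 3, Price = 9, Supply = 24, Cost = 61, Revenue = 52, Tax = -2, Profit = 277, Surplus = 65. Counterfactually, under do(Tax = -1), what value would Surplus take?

67

Intervening sets Tax = -1 and removes its equation (Tax := min(Demand, Price) - 5).
Price = Demand + 6  [with Demand=3]  = 9
Supply = 2*Price + 6  [with Price=9]  = 24
Surplus = 2*Tax + 3*Supply - 3  [with Tax=-1, Supply=24]  = 67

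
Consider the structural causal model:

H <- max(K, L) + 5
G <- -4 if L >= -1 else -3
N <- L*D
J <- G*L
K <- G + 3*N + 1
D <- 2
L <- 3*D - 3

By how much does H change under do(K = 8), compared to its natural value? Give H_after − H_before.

The intervention breaks the incoming arrows to K: K <- G + 3*N + 1 no longer applies, and K = 8.
L = 3*D - 3  [with D=2]  = 3
H = max(K, L) + 5  [with K=8, L=3]  = 13
Without intervention: L = 3*D - 3  [with D=2]  = 3; G = -4 if L >= -1 else -3  [with L=3]  = -4; N = L*D  [with L=3, D=2]  = 6; K = G + 3*N + 1  [with G=-4, N=6]  = 15; H = max(K, L) + 5  [with K=15, L=3]  = 20.
Change = 13 − 20 = -7.

-7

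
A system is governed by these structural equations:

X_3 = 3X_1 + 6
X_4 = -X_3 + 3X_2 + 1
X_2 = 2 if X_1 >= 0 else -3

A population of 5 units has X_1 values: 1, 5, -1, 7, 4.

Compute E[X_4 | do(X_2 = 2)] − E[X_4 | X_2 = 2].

The intervention sets X_2=2 in all 5 units regardless of X_1. Recomputing X_4 per unit gives -2, -14, 4, -20, -11; average -8.6.
Observing X_2=2 restricts to units where X_2's equation naturally yields 2: X_1 ∈ {1, 5, 7, 4}. In that subpopulation X_4 = -2, -14, -20, -11, mean -11.75.
Difference = -8.6 − (-11.75) = 3.15.

3.15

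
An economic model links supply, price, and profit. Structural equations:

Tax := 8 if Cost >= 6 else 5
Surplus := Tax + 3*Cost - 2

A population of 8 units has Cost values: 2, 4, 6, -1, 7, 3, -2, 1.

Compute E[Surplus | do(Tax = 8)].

Every unit gets Tax=8 under the intervention. Surplus values become 12, 18, 24, 3, 27, 15, 0, 9; E[Surplus|do(Tax=8)] = 13.5.

13.5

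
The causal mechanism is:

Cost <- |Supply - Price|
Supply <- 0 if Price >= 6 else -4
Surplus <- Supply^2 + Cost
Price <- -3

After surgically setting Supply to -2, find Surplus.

Under do(Supply=-2), the mechanism Supply <- 0 if Price >= 6 else -4 is discarded; Supply is fixed at -2.
Cost = |Supply - Price|  [with Supply=-2, Price=-3]  = 1
Surplus = Supply^2 + Cost  [with Supply=-2, Cost=1]  = 5

5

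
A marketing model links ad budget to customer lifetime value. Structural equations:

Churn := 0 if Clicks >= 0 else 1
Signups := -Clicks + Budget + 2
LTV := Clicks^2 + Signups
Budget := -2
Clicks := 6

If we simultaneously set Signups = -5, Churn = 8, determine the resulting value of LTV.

31

Setting Signups = -5, Churn = 8 by intervention discards those variables' equations.
LTV = Clicks^2 + Signups  [with Clicks=6, Signups=-5]  = 31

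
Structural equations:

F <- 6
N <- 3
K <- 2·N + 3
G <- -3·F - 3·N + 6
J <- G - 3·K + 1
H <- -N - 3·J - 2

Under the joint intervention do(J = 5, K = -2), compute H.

The joint intervention fixes J = 5, K = -2, removing each variable's own equation.
H = -N - 3·J - 2  [with N=3, J=5]  = -20

-20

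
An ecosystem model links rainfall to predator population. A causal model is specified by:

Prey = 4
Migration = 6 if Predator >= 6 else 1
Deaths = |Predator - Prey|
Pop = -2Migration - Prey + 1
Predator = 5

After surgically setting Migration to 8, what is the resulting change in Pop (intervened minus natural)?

-14

Intervening sets Migration = 8 and removes its equation (Migration = 6 if Predator >= 6 else 1).
Pop = -2Migration - Prey + 1  [with Migration=8, Prey=4]  = -19
Without intervention: Migration = 6 if Predator >= 6 else 1  [with Predator=5]  = 1; Pop = -2Migration - Prey + 1  [with Migration=1, Prey=4]  = -5.
Change = -19 − (-5) = -14.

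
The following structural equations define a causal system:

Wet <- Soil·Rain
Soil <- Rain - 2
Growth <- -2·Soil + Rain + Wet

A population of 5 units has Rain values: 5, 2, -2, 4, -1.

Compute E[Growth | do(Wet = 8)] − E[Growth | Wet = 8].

do(Wet=8) breaks Wet's dependence on Rain. With Wet=8 fixed, Growth across the units is 7, 10, 14, 8, 13, mean 10.4.
E[Growth|Wet=8] averages over only the 2 units with Wet=8 (Rain = -2, 4): Growth = 14, 8, mean 11.
Difference = 10.4 − 11 = -0.6.

-0.6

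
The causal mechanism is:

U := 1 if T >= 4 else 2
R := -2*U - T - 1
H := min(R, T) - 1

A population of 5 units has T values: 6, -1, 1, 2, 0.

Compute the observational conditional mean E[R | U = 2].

Observing U=2 restricts to units where U's equation naturally yields 2: T ∈ {-1, 1, 2, 0}. In that subpopulation R = -4, -6, -7, -5, mean -5.5.

-5.5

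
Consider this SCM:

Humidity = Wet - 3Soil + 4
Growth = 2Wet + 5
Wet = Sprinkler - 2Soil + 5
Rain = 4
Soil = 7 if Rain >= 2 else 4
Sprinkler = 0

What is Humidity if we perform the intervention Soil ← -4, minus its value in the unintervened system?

55

The intervention breaks the incoming arrows to Soil: Soil = 7 if Rain >= 2 else 4 no longer applies, and Soil = -4.
Wet = Sprinkler - 2Soil + 5  [with Sprinkler=0, Soil=-4]  = 13
Humidity = Wet - 3Soil + 4  [with Wet=13, Soil=-4]  = 29
Without intervention: Soil = 7 if Rain >= 2 else 4  [with Rain=4]  = 7; Wet = Sprinkler - 2Soil + 5  [with Sprinkler=0, Soil=7]  = -9; Humidity = Wet - 3Soil + 4  [with Wet=-9, Soil=7]  = -26.
Change = 29 − (-26) = 55.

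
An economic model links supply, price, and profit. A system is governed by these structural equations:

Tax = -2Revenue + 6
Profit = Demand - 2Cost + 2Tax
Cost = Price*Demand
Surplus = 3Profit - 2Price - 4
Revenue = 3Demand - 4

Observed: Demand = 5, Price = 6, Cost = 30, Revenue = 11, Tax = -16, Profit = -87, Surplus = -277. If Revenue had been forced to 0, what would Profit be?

Under do(Revenue=0), the mechanism Revenue = 3Demand - 4 is discarded; Revenue is fixed at 0.
Cost = Price*Demand  [with Price=6, Demand=5]  = 30
Tax = -2Revenue + 6  [with Revenue=0]  = 6
Profit = Demand - 2Cost + 2Tax  [with Demand=5, Cost=30, Tax=6]  = -43

-43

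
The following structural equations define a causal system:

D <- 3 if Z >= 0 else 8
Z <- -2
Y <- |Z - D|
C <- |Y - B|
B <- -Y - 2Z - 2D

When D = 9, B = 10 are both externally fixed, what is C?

Setting D = 9, B = 10 by intervention discards those variables' equations.
Y = |Z - D|  [with Z=-2, D=9]  = 11
C = |Y - B|  [with Y=11, B=10]  = 1

1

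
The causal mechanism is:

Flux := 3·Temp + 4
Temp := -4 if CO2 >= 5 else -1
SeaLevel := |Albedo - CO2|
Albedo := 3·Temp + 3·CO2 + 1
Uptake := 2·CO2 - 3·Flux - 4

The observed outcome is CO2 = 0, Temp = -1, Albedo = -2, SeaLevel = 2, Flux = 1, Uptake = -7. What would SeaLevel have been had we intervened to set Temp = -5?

Under do(Temp=-5), the mechanism Temp := -4 if CO2 >= 5 else -1 is discarded; Temp is fixed at -5.
Albedo = 3·Temp + 3·CO2 + 1  [with Temp=-5, CO2=0]  = -14
SeaLevel = |Albedo - CO2|  [with Albedo=-14, CO2=0]  = 14

14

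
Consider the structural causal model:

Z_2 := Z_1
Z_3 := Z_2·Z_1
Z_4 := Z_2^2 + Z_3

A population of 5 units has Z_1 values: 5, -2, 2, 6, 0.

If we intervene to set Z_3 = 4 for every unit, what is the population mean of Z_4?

Under do(Z_3=4), Z_3's equation is replaced by Z_3=4 for every unit. Per-unit Z_4: 29, 8, 8, 40, 4. Mean = 17.8.

17.8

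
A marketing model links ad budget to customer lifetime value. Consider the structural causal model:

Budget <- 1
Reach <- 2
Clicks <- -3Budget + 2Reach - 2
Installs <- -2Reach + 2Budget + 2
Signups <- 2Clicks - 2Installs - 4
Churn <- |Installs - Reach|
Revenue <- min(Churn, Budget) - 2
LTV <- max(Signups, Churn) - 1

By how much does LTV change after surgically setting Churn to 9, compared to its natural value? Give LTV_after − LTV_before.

Intervening sets Churn = 9 and removes its equation (Churn <- |Installs - Reach|).
Clicks = -3Budget + 2Reach - 2  [with Budget=1, Reach=2]  = -1
Installs = -2Reach + 2Budget + 2  [with Reach=2, Budget=1]  = 0
Signups = 2Clicks - 2Installs - 4  [with Clicks=-1, Installs=0]  = -6
LTV = max(Signups, Churn) - 1  [with Signups=-6, Churn=9]  = 8
Without intervention: Clicks = -3Budget + 2Reach - 2  [with Budget=1, Reach=2]  = -1; Installs = -2Reach + 2Budget + 2  [with Reach=2, Budget=1]  = 0; Signups = 2Clicks - 2Installs - 4  [with Clicks=-1, Installs=0]  = -6; Churn = |Installs - Reach|  [with Installs=0, Reach=2]  = 2; LTV = max(Signups, Churn) - 1  [with Signups=-6, Churn=2]  = 1.
Change = 8 − 1 = 7.

7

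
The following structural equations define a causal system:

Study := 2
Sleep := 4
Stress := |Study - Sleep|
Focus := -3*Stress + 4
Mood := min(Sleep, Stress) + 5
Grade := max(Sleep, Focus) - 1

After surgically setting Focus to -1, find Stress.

Under do(Focus=-1), the mechanism Focus := -3*Stress + 4 is discarded; Focus is fixed at -1.
Since Stress is not a descendant of the intervened variable, it is unaffected.
Stress = |Study - Sleep|  [with Study=2, Sleep=4]  = 2

2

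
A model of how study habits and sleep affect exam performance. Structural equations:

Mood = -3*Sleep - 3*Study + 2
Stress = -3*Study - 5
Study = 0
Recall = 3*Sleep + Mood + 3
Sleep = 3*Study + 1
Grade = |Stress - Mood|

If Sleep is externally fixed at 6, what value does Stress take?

The intervention breaks the incoming arrows to Sleep: Sleep = 3*Study + 1 no longer applies, and Sleep = 6.
Since Stress is not a descendant of the intervened variable, it is unaffected.
Stress = -3*Study - 5  [with Study=0]  = -5

-5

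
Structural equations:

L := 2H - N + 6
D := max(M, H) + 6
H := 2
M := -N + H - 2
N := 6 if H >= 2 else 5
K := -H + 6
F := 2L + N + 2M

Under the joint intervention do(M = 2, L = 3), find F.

16

The joint intervention fixes M = 2, L = 3, removing each variable's own equation.
N = 6 if H >= 2 else 5  [with H=2]  = 6
F = 2L + N + 2M  [with L=3, N=6, M=2]  = 16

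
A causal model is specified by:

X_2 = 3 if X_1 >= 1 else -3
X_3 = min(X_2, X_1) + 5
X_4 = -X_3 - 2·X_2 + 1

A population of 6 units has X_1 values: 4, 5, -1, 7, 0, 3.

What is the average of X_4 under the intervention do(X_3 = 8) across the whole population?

-9

Every unit gets X_3=8 under the intervention. X_4 values become -13, -13, -1, -13, -1, -13; E[X_4|do(X_3=8)] = -9.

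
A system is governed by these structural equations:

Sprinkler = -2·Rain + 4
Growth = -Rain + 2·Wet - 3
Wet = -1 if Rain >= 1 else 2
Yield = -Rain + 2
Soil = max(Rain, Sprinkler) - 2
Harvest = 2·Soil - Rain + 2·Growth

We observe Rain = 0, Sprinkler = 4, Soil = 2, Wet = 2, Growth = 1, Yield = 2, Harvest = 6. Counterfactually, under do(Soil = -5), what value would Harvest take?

The intervention breaks the incoming arrows to Soil: Soil = max(Rain, Sprinkler) - 2 no longer applies, and Soil = -5.
Wet = -1 if Rain >= 1 else 2  [with Rain=0]  = 2
Growth = -Rain + 2·Wet - 3  [with Rain=0, Wet=2]  = 1
Harvest = 2·Soil - Rain + 2·Growth  [with Soil=-5, Rain=0, Growth=1]  = -8

-8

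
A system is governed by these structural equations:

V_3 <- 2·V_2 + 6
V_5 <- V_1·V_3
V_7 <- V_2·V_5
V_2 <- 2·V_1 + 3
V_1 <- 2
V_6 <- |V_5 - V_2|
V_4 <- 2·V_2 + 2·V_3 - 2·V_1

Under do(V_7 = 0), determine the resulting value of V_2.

7

Under do(V_7=0), the mechanism V_7 <- V_2·V_5 is discarded; V_7 is fixed at 0.
V_2 is not downstream of the intervention, so its value is determined by the original equations.
V_2 = 2·V_1 + 3  [with V_1=2]  = 7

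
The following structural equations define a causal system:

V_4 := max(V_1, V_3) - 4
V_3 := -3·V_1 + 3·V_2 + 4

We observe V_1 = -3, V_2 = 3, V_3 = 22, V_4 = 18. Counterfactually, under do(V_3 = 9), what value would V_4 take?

The intervention breaks the incoming arrows to V_3: V_3 := -3·V_1 + 3·V_2 + 4 no longer applies, and V_3 = 9.
V_4 = max(V_1, V_3) - 4  [with V_1=-3, V_3=9]  = 5

5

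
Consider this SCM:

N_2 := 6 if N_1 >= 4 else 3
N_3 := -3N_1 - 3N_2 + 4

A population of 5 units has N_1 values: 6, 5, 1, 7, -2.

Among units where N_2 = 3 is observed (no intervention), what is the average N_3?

Observing N_2=3 restricts to units where N_2's equation naturally yields 3: N_1 ∈ {1, -2}. In that subpopulation N_3 = -8, 1, mean -3.5.

-3.5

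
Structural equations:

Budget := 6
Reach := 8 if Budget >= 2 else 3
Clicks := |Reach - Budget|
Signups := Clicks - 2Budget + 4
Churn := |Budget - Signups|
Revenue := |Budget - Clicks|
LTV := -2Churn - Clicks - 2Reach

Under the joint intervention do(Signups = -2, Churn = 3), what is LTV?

Under do(Signups = -2, Churn = 3), each intervened variable's structural equation is replaced by its fixed value.
Reach = 8 if Budget >= 2 else 3  [with Budget=6]  = 8
Clicks = |Reach - Budget|  [with Reach=8, Budget=6]  = 2
LTV = -2Churn - Clicks - 2Reach  [with Churn=3, Clicks=2, Reach=8]  = -24

-24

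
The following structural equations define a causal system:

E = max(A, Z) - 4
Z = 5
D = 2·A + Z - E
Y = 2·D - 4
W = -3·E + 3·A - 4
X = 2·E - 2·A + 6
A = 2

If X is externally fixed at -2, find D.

do(X=-2) replaces the equation X = 2·E - 2·A + 6 with the constant X = -2.
No directed path runs from X to D, so D keeps its natural value.
E = max(A, Z) - 4  [with A=2, Z=5]  = 1
D = 2·A + Z - E  [with A=2, Z=5, E=1]  = 8

8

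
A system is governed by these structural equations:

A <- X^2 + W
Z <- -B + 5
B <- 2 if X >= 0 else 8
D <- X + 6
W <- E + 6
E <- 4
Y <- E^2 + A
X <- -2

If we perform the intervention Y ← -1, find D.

Under do(Y=-1), the mechanism Y <- E^2 + A is discarded; Y is fixed at -1.
Since D is not a descendant of the intervened variable, it is unaffected.
D = X + 6  [with X=-2]  = 4

4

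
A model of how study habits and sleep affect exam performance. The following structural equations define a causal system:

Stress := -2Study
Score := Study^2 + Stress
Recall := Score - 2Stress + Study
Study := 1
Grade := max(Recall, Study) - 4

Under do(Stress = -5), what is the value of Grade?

do(Stress=-5) replaces the equation Stress := -2Study with the constant Stress = -5.
Score = Study^2 + Stress  [with Study=1, Stress=-5]  = -4
Recall = Score - 2Stress + Study  [with Score=-4, Stress=-5, Study=1]  = 7
Grade = max(Recall, Study) - 4  [with Recall=7, Study=1]  = 3

3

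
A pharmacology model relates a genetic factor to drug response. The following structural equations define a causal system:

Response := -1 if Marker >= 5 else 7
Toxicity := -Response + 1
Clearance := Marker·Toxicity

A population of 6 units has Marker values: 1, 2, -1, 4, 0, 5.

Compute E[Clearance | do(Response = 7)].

-11

do(Response=7) breaks Response's dependence on Marker. With Response=7 fixed, Clearance across the units is -6, -12, 6, -24, 0, -30, mean -11.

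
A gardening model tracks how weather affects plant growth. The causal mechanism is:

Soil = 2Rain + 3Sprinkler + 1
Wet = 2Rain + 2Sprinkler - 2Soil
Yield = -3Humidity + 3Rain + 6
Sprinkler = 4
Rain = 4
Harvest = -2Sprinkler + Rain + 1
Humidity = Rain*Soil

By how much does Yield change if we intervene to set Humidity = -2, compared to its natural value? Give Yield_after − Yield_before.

The intervention breaks the incoming arrows to Humidity: Humidity = Rain*Soil no longer applies, and Humidity = -2.
Yield = -3Humidity + 3Rain + 6  [with Humidity=-2, Rain=4]  = 24
Without intervention: Soil = 2Rain + 3Sprinkler + 1  [with Rain=4, Sprinkler=4]  = 21; Humidity = Rain*Soil  [with Rain=4, Soil=21]  = 84; Yield = -3Humidity + 3Rain + 6  [with Humidity=84, Rain=4]  = -234.
Change = 24 − (-234) = 258.

258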